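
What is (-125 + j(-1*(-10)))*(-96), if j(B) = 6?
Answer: 11424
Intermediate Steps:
(-125 + j(-1*(-10)))*(-96) = (-125 + 6)*(-96) = -119*(-96) = 11424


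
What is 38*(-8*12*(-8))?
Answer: 29184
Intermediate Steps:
38*(-8*12*(-8)) = 38*(-96*(-8)) = 38*768 = 29184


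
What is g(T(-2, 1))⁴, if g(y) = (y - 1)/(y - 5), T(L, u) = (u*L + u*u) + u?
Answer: 1/625 ≈ 0.0016000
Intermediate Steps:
T(L, u) = u + u² + L*u (T(L, u) = (L*u + u²) + u = (u² + L*u) + u = u + u² + L*u)
g(y) = (-1 + y)/(-5 + y)
g(T(-2, 1))⁴ = ((-1 + 1*(1 - 2 + 1))/(-5 + 1*(1 - 2 + 1)))⁴ = ((-1 + 1*0)/(-5 + 1*0))⁴ = ((-1 + 0)/(-5 + 0))⁴ = (-1/(-5))⁴ = (-⅕*(-1))⁴ = (⅕)⁴ = 1/625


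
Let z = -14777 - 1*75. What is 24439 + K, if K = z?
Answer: 9587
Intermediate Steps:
z = -14852 (z = -14777 - 75 = -14852)
K = -14852
24439 + K = 24439 - 14852 = 9587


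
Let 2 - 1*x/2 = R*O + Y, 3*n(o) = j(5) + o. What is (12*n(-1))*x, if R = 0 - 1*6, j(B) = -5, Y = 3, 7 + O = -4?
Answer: 3216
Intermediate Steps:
O = -11 (O = -7 - 4 = -11)
R = -6 (R = 0 - 6 = -6)
n(o) = -5/3 + o/3 (n(o) = (-5 + o)/3 = -5/3 + o/3)
x = -134 (x = 4 - 2*(-6*(-11) + 3) = 4 - 2*(66 + 3) = 4 - 2*69 = 4 - 138 = -134)
(12*n(-1))*x = (12*(-5/3 + (1/3)*(-1)))*(-134) = (12*(-5/3 - 1/3))*(-134) = (12*(-2))*(-134) = -24*(-134) = 3216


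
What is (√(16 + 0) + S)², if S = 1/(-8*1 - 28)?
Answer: 20449/1296 ≈ 15.779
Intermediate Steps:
S = -1/36 (S = 1/(-8 - 28) = 1/(-36) = -1/36 ≈ -0.027778)
(√(16 + 0) + S)² = (√(16 + 0) - 1/36)² = (√16 - 1/36)² = (4 - 1/36)² = (143/36)² = 20449/1296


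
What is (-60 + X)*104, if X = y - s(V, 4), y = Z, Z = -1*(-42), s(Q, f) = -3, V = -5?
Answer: -1560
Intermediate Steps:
Z = 42
y = 42
X = 45 (X = 42 - 1*(-3) = 42 + 3 = 45)
(-60 + X)*104 = (-60 + 45)*104 = -15*104 = -1560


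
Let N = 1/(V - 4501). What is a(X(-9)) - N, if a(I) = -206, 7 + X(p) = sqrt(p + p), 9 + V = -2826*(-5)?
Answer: -1981721/9620 ≈ -206.00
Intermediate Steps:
V = 14121 (V = -9 - 2826*(-5) = -9 + 14130 = 14121)
X(p) = -7 + sqrt(2)*sqrt(p) (X(p) = -7 + sqrt(p + p) = -7 + sqrt(2*p) = -7 + sqrt(2)*sqrt(p))
N = 1/9620 (N = 1/(14121 - 4501) = 1/9620 ≈ 0.00010395)
a(X(-9)) - N = -206 - 1*1/9620 = -206 - 1/9620 = -1981721/9620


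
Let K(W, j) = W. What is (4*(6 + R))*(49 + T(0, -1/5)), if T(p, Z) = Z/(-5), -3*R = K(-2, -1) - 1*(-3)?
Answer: 83368/75 ≈ 1111.6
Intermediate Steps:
R = -⅓ (R = -(-2 - 1*(-3))/3 = -(-2 + 3)/3 = -⅓*1 = -⅓ ≈ -0.33333)
T(p, Z) = -Z/5 (T(p, Z) = Z*(-⅕) = -Z/5)
(4*(6 + R))*(49 + T(0, -1/5)) = (4*(6 - ⅓))*(49 - (-1)/(5*5)) = (4*(17/3))*(49 - (-1)/(5*5)) = 68*(49 - ⅕*(-⅕))/3 = 68*(49 + 1/25)/3 = (68/3)*(1226/25) = 83368/75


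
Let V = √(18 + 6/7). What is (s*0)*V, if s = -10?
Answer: 0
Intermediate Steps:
V = 2*√231/7 (V = √(18 + 6*(⅐)) = √(18 + 6/7) = √(132/7) = 2*√231/7 ≈ 4.3425)
(s*0)*V = (-10*0)*(2*√231/7) = 0*(2*√231/7) = 0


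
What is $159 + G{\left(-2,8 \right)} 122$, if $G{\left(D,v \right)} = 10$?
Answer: $1379$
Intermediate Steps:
$159 + G{\left(-2,8 \right)} 122 = 159 + 10 \cdot 122 = 159 + 1220 = 1379$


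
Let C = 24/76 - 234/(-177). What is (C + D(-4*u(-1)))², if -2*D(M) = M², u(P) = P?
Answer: 50865424/1256641 ≈ 40.477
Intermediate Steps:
C = 1836/1121 (C = 24*(1/76) - 234*(-1/177) = 6/19 + 78/59 = 1836/1121 ≈ 1.6378)
D(M) = -M²/2
(C + D(-4*u(-1)))² = (1836/1121 - (-4*(-1))²/2)² = (1836/1121 - ½*4²)² = (1836/1121 - ½*16)² = (1836/1121 - 8)² = (-7132/1121)² = 50865424/1256641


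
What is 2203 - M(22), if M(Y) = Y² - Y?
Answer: 1741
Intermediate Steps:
2203 - M(22) = 2203 - 22*(-1 + 22) = 2203 - 22*21 = 2203 - 1*462 = 2203 - 462 = 1741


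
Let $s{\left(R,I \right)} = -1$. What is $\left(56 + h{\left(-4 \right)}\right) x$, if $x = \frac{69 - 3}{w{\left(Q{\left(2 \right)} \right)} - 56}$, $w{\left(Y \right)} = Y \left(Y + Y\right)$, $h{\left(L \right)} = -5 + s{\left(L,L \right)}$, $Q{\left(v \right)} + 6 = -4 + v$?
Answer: $\frac{275}{6} \approx 45.833$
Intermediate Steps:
$Q{\left(v \right)} = -10 + v$ ($Q{\left(v \right)} = -6 + \left(-4 + v\right) = -10 + v$)
$h{\left(L \right)} = -6$ ($h{\left(L \right)} = -5 - 1 = -6$)
$w{\left(Y \right)} = 2 Y^{2}$ ($w{\left(Y \right)} = Y 2 Y = 2 Y^{2}$)
$x = \frac{11}{12}$ ($x = \frac{69 - 3}{2 \left(-10 + 2\right)^{2} - 56} = \frac{66}{2 \left(-8\right)^{2} - 56} = \frac{66}{2 \cdot 64 - 56} = \frac{66}{128 - 56} = \frac{66}{72} = 66 \cdot \frac{1}{72} = \frac{11}{12} \approx 0.91667$)
$\left(56 + h{\left(-4 \right)}\right) x = \left(56 - 6\right) \frac{11}{12} = 50 \cdot \frac{11}{12} = \frac{275}{6}$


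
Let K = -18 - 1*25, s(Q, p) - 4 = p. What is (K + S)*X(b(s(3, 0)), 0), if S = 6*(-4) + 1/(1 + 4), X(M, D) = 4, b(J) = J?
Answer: -1336/5 ≈ -267.20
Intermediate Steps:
s(Q, p) = 4 + p
S = -119/5 (S = -24 + 1/5 = -119/5 ≈ -23.800)
K = -43 (K = -18 - 25 = -43)
(K + S)*X(b(s(3, 0)), 0) = (-43 - 119/5)*4 = -334/5*4 = -1336/5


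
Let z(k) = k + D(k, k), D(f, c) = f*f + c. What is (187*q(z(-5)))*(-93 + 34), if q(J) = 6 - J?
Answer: 99297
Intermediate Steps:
D(f, c) = c + f² (D(f, c) = f² + c = c + f²)
z(k) = k² + 2*k (z(k) = k + (k + k²) = k² + 2*k)
(187*q(z(-5)))*(-93 + 34) = (187*(6 - (-5)*(2 - 5)))*(-93 + 34) = (187*(6 - (-5)*(-3)))*(-59) = (187*(6 - 1*15))*(-59) = (187*(6 - 15))*(-59) = (187*(-9))*(-59) = -1683*(-59) = 99297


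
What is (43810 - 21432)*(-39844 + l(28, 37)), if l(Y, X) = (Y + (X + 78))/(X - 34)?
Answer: -2671687042/3 ≈ -8.9056e+8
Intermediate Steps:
l(Y, X) = (78 + X + Y)/(-34 + X) (l(Y, X) = (Y + (78 + X))/(-34 + X) = (78 + X + Y)/(-34 + X))
(43810 - 21432)*(-39844 + l(28, 37)) = (43810 - 21432)*(-39844 + (78 + 37 + 28)/(-34 + 37)) = 22378*(-39844 + 143/3) = 22378*(-119389/3) = -2671687042/3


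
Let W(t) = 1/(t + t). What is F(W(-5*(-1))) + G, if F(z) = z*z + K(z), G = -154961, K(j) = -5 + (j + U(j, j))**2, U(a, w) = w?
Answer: -3099319/20 ≈ -1.5497e+5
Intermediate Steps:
K(j) = -5 + 4*j**2 (K(j) = -5 + (j + j)**2 = -5 + (2*j)**2 = -5 + 4*j**2)
W(t) = 1/(2*t)
F(z) = -5 + 5*z**2 (F(z) = z*z + (-5 + 4*z**2) = z**2 + (-5 + 4*z**2) = -5 + 5*z**2)
F(W(-5*(-1))) + G = (-5 + 5*(1/(2*((-5*(-1)))))**2) - 154961 = (-5 + 5*((1/2)/5)**2) - 154961 = (-5 + 5*((1/2)*(1/5))**2) - 154961 = (-5 + 5*(1/10)**2) - 154961 = (-5 + 5*(1/100)) - 154961 = (-5 + 1/20) - 154961 = -99/20 - 154961 = -3099319/20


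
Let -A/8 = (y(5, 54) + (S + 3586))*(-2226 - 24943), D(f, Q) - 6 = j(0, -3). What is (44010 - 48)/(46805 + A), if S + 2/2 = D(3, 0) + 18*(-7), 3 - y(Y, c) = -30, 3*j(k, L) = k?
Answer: 43962/760344101 ≈ 5.7819e-5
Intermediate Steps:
j(k, L) = k/3
D(f, Q) = 6 (D(f, Q) = 6 + (⅓)*0 = 6 + 0 = 6)
y(Y, c) = 33 (y(Y, c) = 3 - 1*(-30) = 3 + 30 = 33)
S = -121 (S = -1 + (6 + 18*(-7)) = -1 + (6 - 126) = -1 - 120 = -121)
A = 760297296 (A = -8*(33 + (-121 + 3586))*(-2226 - 24943) = -8*(33 + 3465)*(-27169) = -27984*(-27169) = -8*(-95037162) = 760297296)
(44010 - 48)/(46805 + A) = (44010 - 48)/(46805 + 760297296) = 43962/760344101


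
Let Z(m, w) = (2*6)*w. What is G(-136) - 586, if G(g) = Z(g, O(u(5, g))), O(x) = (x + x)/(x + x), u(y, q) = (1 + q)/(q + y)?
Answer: -574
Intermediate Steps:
u(y, q) = (1 + q)/(q + y)
O(x) = 1 (O(x) = (2*x)/((2*x)) = (2*x)*(1/(2*x)) = 1)
Z(m, w) = 12*w
G(g) = 12 (G(g) = 12*1 = 12)
G(-136) - 586 = 12 - 586 = -574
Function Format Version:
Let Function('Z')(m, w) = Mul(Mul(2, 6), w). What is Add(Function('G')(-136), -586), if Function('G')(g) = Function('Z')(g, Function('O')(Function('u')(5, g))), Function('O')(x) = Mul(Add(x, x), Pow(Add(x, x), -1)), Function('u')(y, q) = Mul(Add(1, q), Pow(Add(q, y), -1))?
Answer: -574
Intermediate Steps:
Function('u')(y, q) = Mul(Pow(Add(q, y), -1), Add(1, q))
Function('O')(x) = 1 (Function('O')(x) = Mul(Mul(2, x), Pow(Mul(2, x), -1)) = Mul(Mul(2, x), Mul(Rational(1, 2), Pow(x, -1))) = 1)
Function('Z')(m, w) = Mul(12, w)
Function('G')(g) = 12 (Function('G')(g) = Mul(12, 1) = 12)
Add(Function('G')(-136), -586) = Add(12, -586) = -574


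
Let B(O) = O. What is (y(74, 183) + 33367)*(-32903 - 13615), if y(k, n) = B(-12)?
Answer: -1551607890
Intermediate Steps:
y(k, n) = -12
(y(74, 183) + 33367)*(-32903 - 13615) = (-12 + 33367)*(-32903 - 13615) = 33355*(-46518) = -1551607890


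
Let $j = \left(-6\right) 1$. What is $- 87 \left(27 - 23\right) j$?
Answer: $2088$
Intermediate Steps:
$j = -6$
$- 87 \left(27 - 23\right) j = - 87 \left(27 - 23\right) \left(-6\right) = \left(-87\right) 4 \left(-6\right) = \left(-348\right) \left(-6\right) = 2088$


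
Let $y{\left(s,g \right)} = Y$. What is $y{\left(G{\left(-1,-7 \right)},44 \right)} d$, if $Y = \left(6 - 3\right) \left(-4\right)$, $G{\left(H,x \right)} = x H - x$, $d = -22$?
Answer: $264$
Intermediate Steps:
$G{\left(H,x \right)} = - x + H x$ ($G{\left(H,x \right)} = H x - x = - x + H x$)
$Y = -12$ ($Y = 3 \left(-4\right) = -12$)
$y{\left(s,g \right)} = -12$
$y{\left(G{\left(-1,-7 \right)},44 \right)} d = \left(-12\right) \left(-22\right) = 264$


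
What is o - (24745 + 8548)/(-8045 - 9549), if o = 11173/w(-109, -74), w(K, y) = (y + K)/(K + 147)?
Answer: -7463862337/3219702 ≈ -2318.2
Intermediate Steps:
w(K, y) = (K + y)/(147 + K)
o = -424574/183 (o = 11173/(((-109 - 74)/(147 - 109))) = 11173/((-183/38)) = 11173/(((1/38)*(-183))) = 11173/(-183/38) = 11173*(-38/183) = -424574/183 ≈ -2320.1)
o - (24745 + 8548)/(-8045 - 9549) = -424574/183 - (24745 + 8548)/(-8045 - 9549) = -424574/183 - 33293/(-17594) = -424574/183 - 33293*(-1)/17594 = -424574/183 - 1*(-33293/17594) = -424574/183 + 33293/17594 = -7463862337/3219702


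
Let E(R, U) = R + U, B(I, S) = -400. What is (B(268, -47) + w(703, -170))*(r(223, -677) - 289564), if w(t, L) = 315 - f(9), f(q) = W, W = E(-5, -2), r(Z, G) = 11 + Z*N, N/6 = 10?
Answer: 21541494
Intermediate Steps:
N = 60 (N = 6*10 = 60)
r(Z, G) = 11 + 60*Z (r(Z, G) = 11 + Z*60 = 11 + 60*Z)
W = -7 (W = -5 - 2 = -7)
f(q) = -7
w(t, L) = 322 (w(t, L) = 315 - 1*(-7) = 315 + 7 = 322)
(B(268, -47) + w(703, -170))*(r(223, -677) - 289564) = (-400 + 322)*((11 + 60*223) - 289564) = -78*((11 + 13380) - 289564) = -78*(13391 - 289564) = -78*(-276173) = 21541494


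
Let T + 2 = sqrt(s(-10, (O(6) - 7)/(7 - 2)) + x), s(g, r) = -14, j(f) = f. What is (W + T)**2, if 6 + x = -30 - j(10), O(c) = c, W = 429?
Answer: 182269 + 1708*I*sqrt(15) ≈ 1.8227e+5 + 6615.1*I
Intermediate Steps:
x = -46 (x = -6 + (-30 - 1*10) = -6 + (-30 - 10) = -6 - 40 = -46)
T = -2 + 2*I*sqrt(15) (T = -2 + sqrt(-14 - 46) = -2 + sqrt(-60) = -2 + 2*I*sqrt(15) ≈ -2.0 + 7.746*I)
(W + T)**2 = (429 + (-2 + 2*I*sqrt(15)))**2 = (427 + 2*I*sqrt(15))**2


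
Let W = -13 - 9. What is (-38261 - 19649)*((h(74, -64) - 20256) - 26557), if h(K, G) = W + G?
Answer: 2715921090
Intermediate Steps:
W = -22
h(K, G) = -22 + G
(-38261 - 19649)*((h(74, -64) - 20256) - 26557) = (-38261 - 19649)*(((-22 - 64) - 20256) - 26557) = -57910*((-86 - 20256) - 26557) = -57910*(-20342 - 26557) = -57910*(-46899) = 2715921090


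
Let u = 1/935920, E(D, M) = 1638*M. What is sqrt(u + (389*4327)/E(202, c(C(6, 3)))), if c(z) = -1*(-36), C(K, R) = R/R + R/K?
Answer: sqrt(1048202983219828345)/191629620 ≈ 5.3427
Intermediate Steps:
C(K, R) = 1 + R/K
c(z) = 36
u = 1/935920 ≈ 1.0685e-6
sqrt(u + (389*4327)/E(202, c(C(6, 3)))) = sqrt(1/935920 + (389*4327)/((1638*36))) = sqrt(1/935920 + 1683203/58968) = sqrt(196917926341/6898666320) = sqrt(1048202983219828345)/191629620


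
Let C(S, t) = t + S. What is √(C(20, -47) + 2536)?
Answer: √2509 ≈ 50.090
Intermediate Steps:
C(S, t) = S + t
√(C(20, -47) + 2536) = √((20 - 47) + 2536) = √(-27 + 2536) = √2509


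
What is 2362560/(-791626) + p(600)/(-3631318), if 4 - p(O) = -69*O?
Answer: -2152995784246/718661435767 ≈ -2.9958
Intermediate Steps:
p(O) = 4 + 69*O (p(O) = 4 - (-69)*O = 4 + 69*O)
2362560/(-791626) + p(600)/(-3631318) = 2362560/(-791626) + (4 + 69*600)/(-3631318) = 2362560*(-1/791626) + (4 + 41400)*(-1/3631318) = -1181280/395813 + 41404*(-1/3631318) = -1181280/395813 - 20702/1815659 = -2152995784246/718661435767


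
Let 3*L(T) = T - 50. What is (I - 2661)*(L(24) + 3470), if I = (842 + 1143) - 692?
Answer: -4735104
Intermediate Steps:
L(T) = -50/3 + T/3 (L(T) = (T - 50)/3 = (-50 + T)/3 = -50/3 + T/3)
I = 1293 (I = 1985 - 692 = 1293)
(I - 2661)*(L(24) + 3470) = (1293 - 2661)*((-50/3 + (⅓)*24) + 3470) = -1368*((-50/3 + 8) + 3470) = -1368*(-26/3 + 3470) = -1368*10384/3 = -4735104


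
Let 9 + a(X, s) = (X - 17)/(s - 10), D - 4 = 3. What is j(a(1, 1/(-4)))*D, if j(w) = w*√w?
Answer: -2135*I*√12505/1681 ≈ -142.03*I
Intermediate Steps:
D = 7 (D = 4 + 3 = 7)
a(X, s) = -9 + (-17 + X)/(-10 + s) (a(X, s) = -9 + (X - 17)/(s - 10) = -9 + (-17 + X)/(-10 + s))
j(w) = w^(3/2)
j(a(1, 1/(-4)))*D = ((73 + 1 - 9/(-4))/(-10 + 1/(-4)))^(3/2)*7 = ((73 + 1 - 9*(-¼))/(-10 - ¼))^(3/2)*7 = ((73 + 1 + 9/4)/(-41/4))^(3/2)*7 = (-4/41*305/4)^(3/2)*7 = (-305/41)^(3/2)*7 = -305*I*√12505/1681*7 = -2135*I*√12505/1681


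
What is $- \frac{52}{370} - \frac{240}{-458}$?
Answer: $\frac{16246}{42365} \approx 0.38348$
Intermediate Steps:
$- \frac{52}{370} - \frac{240}{-458} = \left(-52\right) \frac{1}{370} - - \frac{120}{229} = - \frac{26}{185} + \frac{120}{229} = \frac{16246}{42365}$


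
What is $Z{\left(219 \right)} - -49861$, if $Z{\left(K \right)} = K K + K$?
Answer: $98041$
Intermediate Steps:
$Z{\left(K \right)} = K + K^{2}$ ($Z{\left(K \right)} = K^{2} + K = K + K^{2}$)
$Z{\left(219 \right)} - -49861 = 219 \left(1 + 219\right) - -49861 = 219 \cdot 220 + 49861 = 48180 + 49861 = 98041$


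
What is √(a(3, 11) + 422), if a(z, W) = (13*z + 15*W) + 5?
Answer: √631 ≈ 25.120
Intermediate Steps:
a(z, W) = 5 + 13*z + 15*W
√(a(3, 11) + 422) = √((5 + 13*3 + 15*11) + 422) = √((5 + 39 + 165) + 422) = √(209 + 422) = √631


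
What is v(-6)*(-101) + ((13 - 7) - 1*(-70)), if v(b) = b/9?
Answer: 430/3 ≈ 143.33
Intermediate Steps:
v(b) = b/9 (v(b) = b*(⅑) = b/9)
v(-6)*(-101) + ((13 - 7) - 1*(-70)) = ((⅑)*(-6))*(-101) + ((13 - 7) - 1*(-70)) = -⅔*(-101) + (6 + 70) = 202/3 + 76 = 430/3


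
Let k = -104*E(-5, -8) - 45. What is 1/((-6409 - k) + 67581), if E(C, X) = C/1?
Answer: 1/60697 ≈ 1.6475e-5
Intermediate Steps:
E(C, X) = C (E(C, X) = C*1 = C)
k = 475 (k = -104*(-5) - 45 = 520 - 45 = 475)
1/((-6409 - k) + 67581) = 1/((-6409 - 1*475) + 67581) = 1/((-6409 - 475) + 67581) = 1/(-6884 + 67581) = 1/60697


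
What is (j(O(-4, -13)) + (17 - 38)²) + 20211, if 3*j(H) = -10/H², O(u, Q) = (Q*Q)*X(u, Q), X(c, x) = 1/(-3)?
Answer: 589841742/28561 ≈ 20652.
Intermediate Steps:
X(c, x) = -⅓
O(u, Q) = -Q²/3 (O(u, Q) = (Q*Q)*(-⅓) = Q²*(-⅓) = -Q²/3)
j(H) = -10/(3*H²) (j(H) = (-10/H²)/3 = -10/(3*H²))
(j(O(-4, -13)) + (17 - 38)²) + 20211 = (-10/(3*(-⅓*(-13)²)²) + (17 - 38)²) + 20211 = (-10/(3*(-⅓*169)²) + (-21)²) + 20211 = (-10/(3*(-169/3)²) + 441) + 20211 = (-10/3*9/28561 + 441) + 20211 = (-30/28561 + 441) + 20211 = 12595371/28561 + 20211 = 589841742/28561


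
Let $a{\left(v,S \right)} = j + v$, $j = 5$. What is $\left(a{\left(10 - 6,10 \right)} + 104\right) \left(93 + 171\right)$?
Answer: $29832$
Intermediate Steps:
$a{\left(v,S \right)} = 5 + v$
$\left(a{\left(10 - 6,10 \right)} + 104\right) \left(93 + 171\right) = \left(\left(5 + \left(10 - 6\right)\right) + 104\right) \left(93 + 171\right) = \left(\left(5 + \left(10 - 6\right)\right) + 104\right) 264 = \left(\left(5 + 4\right) + 104\right) 264 = \left(9 + 104\right) 264 = 113 \cdot 264 = 29832$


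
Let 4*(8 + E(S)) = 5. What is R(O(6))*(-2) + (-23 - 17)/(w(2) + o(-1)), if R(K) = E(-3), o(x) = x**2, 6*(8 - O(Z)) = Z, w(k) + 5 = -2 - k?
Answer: 37/2 ≈ 18.500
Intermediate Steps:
E(S) = -27/4 (E(S) = -8 + (1/4)*5 = -8 + 5/4 = -27/4)
w(k) = -7 - k (w(k) = -5 + (-2 - k) = -7 - k)
O(Z) = 8 - Z/6
R(K) = -27/4
R(O(6))*(-2) + (-23 - 17)/(w(2) + o(-1)) = -27/4*(-2) + (-23 - 17)/((-7 - 1*2) + (-1)**2) = 27/2 - 40/((-7 - 2) + 1) = 27/2 - 40/(-9 + 1) = 27/2 - 40/(-8) = 27/2 - 40*(-1/8) = 27/2 + 5 = 37/2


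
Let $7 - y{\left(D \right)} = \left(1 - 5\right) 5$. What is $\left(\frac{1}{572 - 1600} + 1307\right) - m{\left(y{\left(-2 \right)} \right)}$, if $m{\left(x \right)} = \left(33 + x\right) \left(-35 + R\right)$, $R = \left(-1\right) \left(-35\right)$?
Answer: $\frac{1343595}{1028} \approx 1307.0$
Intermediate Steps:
$R = 35$
$y{\left(D \right)} = 27$ ($y{\left(D \right)} = 7 - \left(1 - 5\right) 5 = 7 - \left(-4\right) 5 = 7 - -20 = 7 + 20 = 27$)
$m{\left(x \right)} = 0$ ($m{\left(x \right)} = \left(33 + x\right) \left(-35 + 35\right) = \left(33 + x\right) 0 = 0$)
$\left(\frac{1}{572 - 1600} + 1307\right) - m{\left(y{\left(-2 \right)} \right)} = \left(\frac{1}{572 - 1600} + 1307\right) - 0 = \left(\frac{1}{-1028} + 1307\right) + 0 = \left(- \frac{1}{1028} + 1307\right) + 0 = \frac{1343595}{1028} + 0 = \frac{1343595}{1028}$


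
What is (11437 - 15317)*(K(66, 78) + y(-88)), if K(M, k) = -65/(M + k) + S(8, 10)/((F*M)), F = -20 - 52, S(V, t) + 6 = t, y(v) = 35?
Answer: -79622935/594 ≈ -1.3405e+5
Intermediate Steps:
S(V, t) = -6 + t
F = -72
K(M, k) = -65/(M + k) - 1/(18*M) (K(M, k) = -65/(M + k) + (-6 + 10)/((-72*M)) = -65/(M + k) + 4*(-1/(72*M)) = -65/(M + k) - 1/(18*M))
(11437 - 15317)*(K(66, 78) + y(-88)) = (11437 - 15317)*((1/18)*(-1*78 - 1171*66)/(66*(66 + 78)) + 35) = -3880*((1/18)*(1/66)*(-78 - 77286)/144 + 35) = -3880*((1/18)*(1/66)*(1/144)*(-77364) + 35) = -3880*(-2149/4752 + 35) = -3880*164171/4752 = -79622935/594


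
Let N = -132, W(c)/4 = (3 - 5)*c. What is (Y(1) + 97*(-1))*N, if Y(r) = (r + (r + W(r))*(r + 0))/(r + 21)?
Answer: 12840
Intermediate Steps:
W(c) = -8*c (W(c) = 4*((3 - 5)*c) = 4*(-2*c) = -8*c)
Y(r) = (r - 7*r²)/(21 + r) (Y(r) = (r + (r - 8*r)*(r + 0))/(r + 21) = (r + (-7*r)*r)/(21 + r) = (r - 7*r²)/(21 + r))
(Y(1) + 97*(-1))*N = (1*(1 - 7*1)/(21 + 1) + 97*(-1))*(-132) = (1*(1 - 7)/22 - 97)*(-132) = (1*(1/22)*(-6) - 97)*(-132) = (-3/11 - 97)*(-132) = -1070/11*(-132) = 12840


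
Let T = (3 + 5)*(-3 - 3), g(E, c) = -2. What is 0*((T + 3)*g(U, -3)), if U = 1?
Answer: 0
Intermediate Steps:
T = -48 (T = 8*(-6) = -48)
0*((T + 3)*g(U, -3)) = 0*((-48 + 3)*(-2)) = 0*(-45*(-2)) = 0*90 = 0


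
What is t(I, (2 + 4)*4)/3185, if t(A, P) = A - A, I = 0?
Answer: 0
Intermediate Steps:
t(A, P) = 0
t(I, (2 + 4)*4)/3185 = 0/3185 = (1/3185)*0 = 0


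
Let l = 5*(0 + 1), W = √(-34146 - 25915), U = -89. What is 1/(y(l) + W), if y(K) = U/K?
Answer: -445/1509446 - 25*I*√60061/1509446 ≈ -0.00029481 - 0.004059*I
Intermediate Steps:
W = I*√60061 (W = √(-60061) = I*√60061 ≈ 245.07*I)
l = 5 (l = 5*1 = 5)
y(K) = -89/K
1/(y(l) + W) = 1/(-89/5 + I*√60061)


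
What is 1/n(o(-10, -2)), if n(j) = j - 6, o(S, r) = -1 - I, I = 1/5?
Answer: -5/36 ≈ -0.13889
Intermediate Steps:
I = ⅕ ≈ 0.20000
o(S, r) = -6/5 (o(S, r) = -1 - 1*⅕ = -1 - ⅕ = -6/5)
n(j) = -6 + j
1/n(o(-10, -2)) = 1/(-6 - 6/5) = 1/(-36/5) = -5/36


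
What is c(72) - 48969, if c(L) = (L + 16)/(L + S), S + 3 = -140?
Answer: -3476887/71 ≈ -48970.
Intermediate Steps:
S = -143 (S = -3 - 140 = -143)
c(L) = (16 + L)/(-143 + L) (c(L) = (L + 16)/(L - 143) = (16 + L)/(-143 + L))
c(72) - 48969 = (16 + 72)/(-143 + 72) - 48969 = 88/(-71) - 48969 = -1/71*88 - 48969 = -88/71 - 48969 = -3476887/71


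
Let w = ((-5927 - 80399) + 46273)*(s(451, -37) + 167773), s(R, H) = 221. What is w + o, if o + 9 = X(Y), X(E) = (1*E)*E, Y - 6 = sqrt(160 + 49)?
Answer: -6728663446 + 12*sqrt(209) ≈ -6.7287e+9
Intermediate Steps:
Y = 6 + sqrt(209) (Y = 6 + sqrt(160 + 49) = 6 + sqrt(209) ≈ 20.457)
w = -6728663682 (w = ((-5927 - 80399) + 46273)*(221 + 167773) = (-86326 + 46273)*167994 = -40053*167994 = -6728663682)
X(E) = E**2 (X(E) = E*E = E**2)
o = -9 + (6 + sqrt(209))**2 ≈ 409.48
w + o = -6728663682 + (236 + 12*sqrt(209)) = -6728663446 + 12*sqrt(209)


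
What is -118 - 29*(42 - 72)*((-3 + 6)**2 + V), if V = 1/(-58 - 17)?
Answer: 38502/5 ≈ 7700.4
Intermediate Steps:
V = -1/75 (V = 1/(-75) = -1/75 ≈ -0.013333)
-118 - 29*(42 - 72)*((-3 + 6)**2 + V) = -118 - 29*(42 - 72)*((-3 + 6)**2 - 1/75) = -118 - (-870)*(3**2 - 1/75) = -118 - (-870)*(9 - 1/75) = -118 - (-870)*674/75 = -118 - 29*(-1348/5) = -118 + 39092/5 = 38502/5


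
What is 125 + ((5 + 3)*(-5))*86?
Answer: -3315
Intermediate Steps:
125 + ((5 + 3)*(-5))*86 = 125 + (8*(-5))*86 = 125 - 40*86 = 125 - 3440 = -3315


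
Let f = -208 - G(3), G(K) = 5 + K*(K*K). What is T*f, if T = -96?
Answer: 23040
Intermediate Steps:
G(K) = 5 + K**3 (G(K) = 5 + K*K**2 = 5 + K**3)
f = -240 (f = -208 - (5 + 3**3) = -208 - (5 + 27) = -208 - 1*32 = -208 - 32 = -240)
T*f = -96*(-240) = 23040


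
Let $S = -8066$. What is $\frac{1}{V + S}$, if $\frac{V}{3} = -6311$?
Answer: $- \frac{1}{26999} \approx -3.7038 \cdot 10^{-5}$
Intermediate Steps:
$V = -18933$ ($V = 3 \left(-6311\right) = -18933$)
$\frac{1}{V + S} = \frac{1}{-18933 - 8066} = \frac{1}{-26999} = - \frac{1}{26999}$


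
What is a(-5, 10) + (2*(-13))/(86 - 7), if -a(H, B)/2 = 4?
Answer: -658/79 ≈ -8.3291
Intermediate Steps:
a(H, B) = -8 (a(H, B) = -2*4 = -8)
a(-5, 10) + (2*(-13))/(86 - 7) = -8 + (2*(-13))/(86 - 7) = -8 - 26/79 = -658/79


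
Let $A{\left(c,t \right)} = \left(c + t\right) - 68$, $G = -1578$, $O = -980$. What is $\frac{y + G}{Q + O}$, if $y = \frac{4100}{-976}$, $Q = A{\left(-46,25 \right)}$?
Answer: $\frac{386057}{260836} \approx 1.4801$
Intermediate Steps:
$A{\left(c,t \right)} = -68 + c + t$
$Q = -89$ ($Q = -68 - 46 + 25 = -89$)
$y = - \frac{1025}{244}$ ($y = 4100 \left(- \frac{1}{976}\right) = - \frac{1025}{244} \approx -4.2008$)
$\frac{y + G}{Q + O} = \frac{- \frac{1025}{244} - 1578}{-89 - 980} = - \frac{386057}{244 \left(-1069\right)} = \left(- \frac{386057}{244}\right) \left(- \frac{1}{1069}\right) = \frac{386057}{260836}$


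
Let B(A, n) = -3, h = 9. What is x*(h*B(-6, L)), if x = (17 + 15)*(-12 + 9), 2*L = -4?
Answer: 2592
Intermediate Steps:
L = -2 (L = (½)*(-4) = -2)
x = -96 (x = 32*(-3) = -96)
x*(h*B(-6, L)) = -864*(-3) = -96*(-27) = 2592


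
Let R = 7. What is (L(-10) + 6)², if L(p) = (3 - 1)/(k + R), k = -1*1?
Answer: 361/9 ≈ 40.111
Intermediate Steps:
k = -1
L(p) = ⅓ (L(p) = (3 - 1)/(-1 + 7) = 2/6 = 2*(⅙) = ⅓)
(L(-10) + 6)² = (⅓ + 6)² = (19/3)² = 361/9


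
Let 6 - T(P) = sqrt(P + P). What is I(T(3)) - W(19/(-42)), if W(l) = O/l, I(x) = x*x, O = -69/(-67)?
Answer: 56364/1273 - 12*sqrt(6) ≈ 14.883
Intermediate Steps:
T(P) = 6 - sqrt(2)*sqrt(P) (T(P) = 6 - sqrt(P + P) = 6 - sqrt(2*P) = 6 - sqrt(2)*sqrt(P))
O = 69/67 (O = -69*(-1/67) = 69/67 ≈ 1.0299)
I(x) = x**2
W(l) = 69/(67*l)
I(T(3)) - W(19/(-42)) = (6 - sqrt(2)*sqrt(3))**2 - 69/(67*(19/(-42))) = (6 - sqrt(6))**2 - 69/(67*(19*(-1/42))) = (6 - sqrt(6))**2 - 69/(67*(-19/42)) = (6 - sqrt(6))**2 - 69*(-42)/(67*19) = (6 - sqrt(6))**2 - 1*(-2898/1273) = (6 - sqrt(6))**2 + 2898/1273 = 2898/1273 + (6 - sqrt(6))**2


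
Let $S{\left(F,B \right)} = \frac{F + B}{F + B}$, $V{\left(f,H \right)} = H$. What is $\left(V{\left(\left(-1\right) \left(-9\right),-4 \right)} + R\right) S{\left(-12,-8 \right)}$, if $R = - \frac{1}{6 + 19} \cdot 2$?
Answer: $- \frac{102}{25} \approx -4.08$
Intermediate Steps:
$S{\left(F,B \right)} = 1$ ($S{\left(F,B \right)} = \frac{B + F}{B + F} = 1$)
$R = - \frac{2}{25}$ ($R = - \frac{1}{25} \cdot 2 = \left(-1\right) \frac{1}{25} \cdot 2 = \left(- \frac{1}{25}\right) 2 = - \frac{2}{25} \approx -0.08$)
$\left(V{\left(\left(-1\right) \left(-9\right),-4 \right)} + R\right) S{\left(-12,-8 \right)} = \left(-4 - \frac{2}{25}\right) 1 = \left(- \frac{102}{25}\right) 1 = - \frac{102}{25}$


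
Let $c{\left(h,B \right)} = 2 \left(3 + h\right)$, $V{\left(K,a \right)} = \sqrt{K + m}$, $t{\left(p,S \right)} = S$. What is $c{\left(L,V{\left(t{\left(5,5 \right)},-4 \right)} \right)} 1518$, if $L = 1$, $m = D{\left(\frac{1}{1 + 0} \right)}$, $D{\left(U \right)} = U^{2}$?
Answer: $12144$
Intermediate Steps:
$m = 1$ ($m = \left(\frac{1}{1 + 0}\right)^{2} = \left(1^{-1}\right)^{2} = 1^{2} = 1$)
$V{\left(K,a \right)} = \sqrt{1 + K}$ ($V{\left(K,a \right)} = \sqrt{K + 1} = \sqrt{1 + K}$)
$c{\left(h,B \right)} = 6 + 2 h$
$c{\left(L,V{\left(t{\left(5,5 \right)},-4 \right)} \right)} 1518 = \left(6 + 2 \cdot 1\right) 1518 = \left(6 + 2\right) 1518 = 8 \cdot 1518 = 12144$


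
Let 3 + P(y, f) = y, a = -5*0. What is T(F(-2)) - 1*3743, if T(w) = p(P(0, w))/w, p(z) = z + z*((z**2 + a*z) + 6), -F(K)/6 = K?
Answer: -3747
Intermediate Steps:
a = 0
P(y, f) = -3 + y
F(K) = -6*K
p(z) = z + z*(6 + z**2) (p(z) = z + z*((z**2 + 0*z) + 6) = z + z*((z**2 + 0) + 6) = z + z*(z**2 + 6) = z + z*(6 + z**2))
T(w) = -48/w (T(w) = ((-3 + 0)*(7 + (-3 + 0)**2))/w = (-3*(7 + (-3)**2))/w = (-3*(7 + 9))/w = (-3*16)/w = -48/w)
T(F(-2)) - 1*3743 = -48/((-6*(-2))) - 1*3743 = -48/12 - 3743 = -48*1/12 - 3743 = -4 - 3743 = -3747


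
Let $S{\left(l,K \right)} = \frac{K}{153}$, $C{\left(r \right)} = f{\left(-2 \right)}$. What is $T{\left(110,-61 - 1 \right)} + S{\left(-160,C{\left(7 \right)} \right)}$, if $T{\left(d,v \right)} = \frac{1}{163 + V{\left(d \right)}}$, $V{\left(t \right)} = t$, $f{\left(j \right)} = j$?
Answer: $- \frac{131}{13923} \approx -0.0094089$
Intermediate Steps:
$C{\left(r \right)} = -2$
$S{\left(l,K \right)} = \frac{K}{153}$ ($S{\left(l,K \right)} = K \frac{1}{153} = \frac{K}{153}$)
$T{\left(d,v \right)} = \frac{1}{163 + d}$
$T{\left(110,-61 - 1 \right)} + S{\left(-160,C{\left(7 \right)} \right)} = \frac{1}{163 + 110} + \frac{1}{153} \left(-2\right) = \frac{1}{273} - \frac{2}{153} = - \frac{131}{13923}$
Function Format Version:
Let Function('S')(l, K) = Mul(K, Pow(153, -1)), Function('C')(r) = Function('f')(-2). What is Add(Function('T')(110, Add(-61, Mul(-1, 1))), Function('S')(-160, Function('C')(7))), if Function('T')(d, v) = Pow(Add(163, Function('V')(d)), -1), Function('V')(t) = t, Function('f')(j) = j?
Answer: Rational(-131, 13923) ≈ -0.0094089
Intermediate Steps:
Function('C')(r) = -2
Function('S')(l, K) = Mul(Rational(1, 153), K) (Function('S')(l, K) = Mul(K, Rational(1, 153)) = Mul(Rational(1, 153), K))
Function('T')(d, v) = Pow(Add(163, d), -1)
Add(Function('T')(110, Add(-61, Mul(-1, 1))), Function('S')(-160, Function('C')(7))) = Add(Pow(Add(163, 110), -1), Mul(Rational(1, 153), -2)) = Add(Pow(273, -1), Rational(-2, 153)) = Add(Rational(1, 273), Rational(-2, 153)) = Rational(-131, 13923)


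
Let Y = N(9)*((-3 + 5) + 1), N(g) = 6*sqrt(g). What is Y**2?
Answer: 2916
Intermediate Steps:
Y = 54 (Y = (6*sqrt(9))*((-3 + 5) + 1) = (6*3)*(2 + 1) = 18*3 = 54)
Y**2 = 54**2 = 2916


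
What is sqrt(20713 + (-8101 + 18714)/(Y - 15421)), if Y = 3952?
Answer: 4*sqrt(170276504106)/11469 ≈ 143.92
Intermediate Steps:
sqrt(20713 + (-8101 + 18714)/(Y - 15421)) = sqrt(20713 + (-8101 + 18714)/(3952 - 15421)) = sqrt(20713 + 10613/(-11469)) = sqrt(20713 + 10613*(-1/11469)) = sqrt(20713 - 10613/11469) = sqrt(237546784/11469) = 4*sqrt(170276504106)/11469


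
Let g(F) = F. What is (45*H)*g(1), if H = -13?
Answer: -585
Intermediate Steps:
(45*H)*g(1) = (45*(-13))*1 = -585*1 = -585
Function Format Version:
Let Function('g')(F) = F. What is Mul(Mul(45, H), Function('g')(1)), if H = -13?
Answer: -585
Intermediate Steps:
Mul(Mul(45, H), Function('g')(1)) = Mul(Mul(45, -13), 1) = Mul(-585, 1) = -585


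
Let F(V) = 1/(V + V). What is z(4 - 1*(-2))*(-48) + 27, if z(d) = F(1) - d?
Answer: 291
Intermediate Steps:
F(V) = 1/(2*V)
z(d) = 1/2 - d (z(d) = (1/2)/1 - d = (1/2)*1 - d = 1/2 - d)
z(4 - 1*(-2))*(-48) + 27 = (1/2 - (4 - 1*(-2)))*(-48) + 27 = (1/2 - (4 + 2))*(-48) + 27 = (1/2 - 1*6)*(-48) + 27 = (1/2 - 6)*(-48) + 27 = -11/2*(-48) + 27 = 264 + 27 = 291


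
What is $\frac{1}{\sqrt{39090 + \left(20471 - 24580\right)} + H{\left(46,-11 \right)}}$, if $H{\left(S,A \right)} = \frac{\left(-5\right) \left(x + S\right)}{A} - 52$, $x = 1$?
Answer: $\frac{3707}{4119132} + \frac{121 \sqrt{34981}}{4119132} \approx 0.006394$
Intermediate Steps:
$H{\left(S,A \right)} = -52 + \frac{-5 - 5 S}{A}$ ($H{\left(S,A \right)} = \frac{\left(-5\right) \left(1 + S\right)}{A} - 52 = \frac{-5 - 5 S}{A} - 52 = -52 + \frac{-5 - 5 S}{A}$)
$\frac{1}{\sqrt{39090 + \left(20471 - 24580\right)} + H{\left(46,-11 \right)}} = \frac{1}{\sqrt{39090 + \left(20471 - 24580\right)} + \frac{-5 - -572 - 230}{-11}} = \frac{1}{\sqrt{39090 + \left(20471 - 24580\right)} - \frac{-5 + 572 - 230}{11}} = \frac{1}{\sqrt{39090 - 4109} - \frac{337}{11}} = \frac{1}{\sqrt{34981} - \frac{337}{11}} = \frac{1}{- \frac{337}{11} + \sqrt{34981}}$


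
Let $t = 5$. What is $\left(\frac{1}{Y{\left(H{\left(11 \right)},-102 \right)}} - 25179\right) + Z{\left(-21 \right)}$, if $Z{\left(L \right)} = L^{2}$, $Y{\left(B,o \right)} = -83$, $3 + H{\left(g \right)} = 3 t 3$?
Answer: $- \frac{2053255}{83} \approx -24738.0$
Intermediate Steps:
$H{\left(g \right)} = 42$ ($H{\left(g \right)} = -3 + 3 \cdot 5 \cdot 3 = -3 + 15 \cdot 3 = -3 + 45 = 42$)
$\left(\frac{1}{Y{\left(H{\left(11 \right)},-102 \right)}} - 25179\right) + Z{\left(-21 \right)} = \left(\frac{1}{-83} - 25179\right) + \left(-21\right)^{2} = \left(- \frac{1}{83} - 25179\right) + 441 = - \frac{2089858}{83} + 441 = - \frac{2053255}{83}$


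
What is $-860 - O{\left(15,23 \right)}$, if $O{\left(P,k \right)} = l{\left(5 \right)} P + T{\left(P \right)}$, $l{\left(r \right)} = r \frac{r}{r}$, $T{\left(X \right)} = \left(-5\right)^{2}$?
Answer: $-960$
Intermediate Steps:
$T{\left(X \right)} = 25$
$l{\left(r \right)} = r$ ($l{\left(r \right)} = r 1 = r$)
$O{\left(P,k \right)} = 25 + 5 P$ ($O{\left(P,k \right)} = 5 P + 25 = 25 + 5 P$)
$-860 - O{\left(15,23 \right)} = -860 - \left(25 + 5 \cdot 15\right) = -860 - \left(25 + 75\right) = -860 - 100 = -960$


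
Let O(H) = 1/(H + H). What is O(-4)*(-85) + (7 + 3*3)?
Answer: 213/8 ≈ 26.625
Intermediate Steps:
O(H) = 1/(2*H)
O(-4)*(-85) + (7 + 3*3) = ((½)/(-4))*(-85) + (7 + 3*3) = ((½)*(-¼))*(-85) + (7 + 9) = -⅛*(-85) + 16 = 85/8 + 16 = 213/8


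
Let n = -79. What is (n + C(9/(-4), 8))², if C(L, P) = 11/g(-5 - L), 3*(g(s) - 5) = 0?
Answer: 147456/25 ≈ 5898.2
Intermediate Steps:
g(s) = 5 (g(s) = 5 + (⅓)*0 = 5 + 0 = 5)
C(L, P) = 11/5
(n + C(9/(-4), 8))² = (-79 + 11/5)² = (-384/5)² = 147456/25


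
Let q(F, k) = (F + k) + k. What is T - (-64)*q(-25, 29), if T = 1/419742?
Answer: 886495105/419742 ≈ 2112.0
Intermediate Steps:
q(F, k) = F + 2*k
T = 1/419742 ≈ 2.3824e-6
T - (-64)*q(-25, 29) = 1/419742 - (-64)*(-25 + 2*29) = 1/419742 - (-64)*(-25 + 58) = 1/419742 - (-64)*33 = 1/419742 - 1*(-2112) = 1/419742 + 2112 = 886495105/419742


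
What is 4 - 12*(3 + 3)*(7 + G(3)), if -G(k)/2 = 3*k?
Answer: 796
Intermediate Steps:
G(k) = -6*k
4 - 12*(3 + 3)*(7 + G(3)) = 4 - 12*(3 + 3)*(7 - 6*3) = 4 - 72*(7 - 18) = 4 - 72*(-11) = 4 - 12*(-66) = 4 + 792 = 796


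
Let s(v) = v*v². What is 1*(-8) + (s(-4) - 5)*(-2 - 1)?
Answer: 199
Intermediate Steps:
s(v) = v³
1*(-8) + (s(-4) - 5)*(-2 - 1) = 1*(-8) + ((-4)³ - 5)*(-2 - 1) = -8 + (-64 - 5)*(-3) = -8 - 69*(-3) = -8 + 207 = 199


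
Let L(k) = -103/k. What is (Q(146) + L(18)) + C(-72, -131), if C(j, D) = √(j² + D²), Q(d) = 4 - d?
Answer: -2659/18 + √22345 ≈ 1.7602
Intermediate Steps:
C(j, D) = √(D² + j²)
(Q(146) + L(18)) + C(-72, -131) = ((4 - 1*146) - 103/18) + √((-131)² + (-72)²) = ((4 - 146) - 103*1/18) + √(17161 + 5184) = (-142 - 103/18) + √22345 = -2659/18 + √22345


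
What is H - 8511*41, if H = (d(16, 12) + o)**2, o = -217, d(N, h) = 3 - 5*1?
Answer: -300990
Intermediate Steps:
d(N, h) = -2 (d(N, h) = 3 - 5 = -2)
H = 47961 (H = (-2 - 217)**2 = (-219)**2 = 47961)
H - 8511*41 = 47961 - 8511*41 = 47961 - 348951 = -300990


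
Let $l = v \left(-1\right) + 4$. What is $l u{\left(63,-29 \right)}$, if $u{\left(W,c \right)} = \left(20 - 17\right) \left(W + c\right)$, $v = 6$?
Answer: $-204$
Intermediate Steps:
$u{\left(W,c \right)} = 3 W + 3 c$ ($u{\left(W,c \right)} = 3 \left(W + c\right) = 3 W + 3 c$)
$l = -2$ ($l = 6 \left(-1\right) + 4 = -6 + 4 = -2$)
$l u{\left(63,-29 \right)} = - 2 \left(3 \cdot 63 + 3 \left(-29\right)\right) = - 2 \left(189 - 87\right) = \left(-2\right) 102 = -204$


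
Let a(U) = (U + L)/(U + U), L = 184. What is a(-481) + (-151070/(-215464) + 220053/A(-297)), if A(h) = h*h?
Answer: 5339656996703/1523636762076 ≈ 3.5045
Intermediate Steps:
A(h) = h²
a(U) = (184 + U)/(2*U) (a(U) = (U + 184)/(U + U) = (184 + U)/((2*U)) = (184 + U)*(1/(2*U)) = (184 + U)/(2*U))
a(-481) + (-151070/(-215464) + 220053/A(-297)) = (½)*(184 - 481)/(-481) + (-151070/(-215464) + 220053/((-297)²)) = (½)*(-1/481)*(-297) + (-151070*(-1/215464) + 220053/88209) = 297/962 + (75535/107732 + 220053*(1/88209)) = 297/962 + (75535/107732 + 73351/29403) = 297/962 + 10123205537/3167643996 = 5339656996703/1523636762076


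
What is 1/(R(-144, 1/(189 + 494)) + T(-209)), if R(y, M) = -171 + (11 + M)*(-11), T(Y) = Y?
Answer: -683/342194 ≈ -0.0019959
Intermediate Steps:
R(y, M) = -292 - 11*M (R(y, M) = -171 + (-121 - 11*M) = -292 - 11*M)
1/(R(-144, 1/(189 + 494)) + T(-209)) = 1/((-292 - 11/(189 + 494)) - 209) = 1/((-292 - 11/683) - 209) = 1/(-199447/683 - 209) = 1/(-342194/683) = -683/342194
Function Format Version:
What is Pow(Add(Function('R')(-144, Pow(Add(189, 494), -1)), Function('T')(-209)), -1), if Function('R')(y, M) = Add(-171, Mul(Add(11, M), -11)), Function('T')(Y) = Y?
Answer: Rational(-683, 342194) ≈ -0.0019959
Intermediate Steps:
Function('R')(y, M) = Add(-292, Mul(-11, M)) (Function('R')(y, M) = Add(-171, Add(-121, Mul(-11, M))) = Add(-292, Mul(-11, M)))
Pow(Add(Function('R')(-144, Pow(Add(189, 494), -1)), Function('T')(-209)), -1) = Pow(Add(Add(-292, Mul(-11, Pow(Add(189, 494), -1))), -209), -1) = Pow(Add(Add(-292, Mul(-11, Pow(683, -1))), -209), -1) = Pow(Add(Add(-292, Mul(-11, Rational(1, 683))), -209), -1) = Pow(Add(Add(-292, Rational(-11, 683)), -209), -1) = Pow(Add(Rational(-199447, 683), -209), -1) = Pow(Rational(-342194, 683), -1) = Rational(-683, 342194)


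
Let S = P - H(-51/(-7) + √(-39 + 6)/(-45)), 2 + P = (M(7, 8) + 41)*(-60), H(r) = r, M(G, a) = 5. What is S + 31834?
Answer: 203453/7 + I*√33/45 ≈ 29065.0 + 0.12766*I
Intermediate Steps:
P = -2762 (P = -2 + (5 + 41)*(-60) = -2 + 46*(-60) = -2 - 2760 = -2762)
S = -19385/7 + I*√33/45 (S = -2762 - (-51/(-7) + √(-39 + 6)/(-45)) = -2762 - (-51*(-⅐) + √(-33)*(-1/45)) = -2762 - (51/7 + (I*√33)*(-1/45)) = -2762 - (51/7 - I*√33/45) = -2762 + (-51/7 + I*√33/45) = -19385/7 + I*√33/45 ≈ -2769.3 + 0.12766*I)
S + 31834 = (-19385/7 + I*√33/45) + 31834 = 203453/7 + I*√33/45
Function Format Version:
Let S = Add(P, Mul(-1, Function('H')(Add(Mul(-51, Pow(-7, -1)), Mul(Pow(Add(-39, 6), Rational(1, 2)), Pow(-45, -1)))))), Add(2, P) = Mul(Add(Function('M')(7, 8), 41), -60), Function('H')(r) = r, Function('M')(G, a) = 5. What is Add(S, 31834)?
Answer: Add(Rational(203453, 7), Mul(Rational(1, 45), I, Pow(33, Rational(1, 2)))) ≈ Add(29065., Mul(0.12766, I))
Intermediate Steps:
P = -2762 (P = Add(-2, Mul(Add(5, 41), -60)) = Add(-2, Mul(46, -60)) = Add(-2, -2760) = -2762)
S = Add(Rational(-19385, 7), Mul(Rational(1, 45), I, Pow(33, Rational(1, 2)))) (S = Add(-2762, Mul(-1, Add(Mul(-51, Pow(-7, -1)), Mul(Pow(Add(-39, 6), Rational(1, 2)), Pow(-45, -1))))) = Add(-2762, Mul(-1, Add(Mul(-51, Rational(-1, 7)), Mul(Pow(-33, Rational(1, 2)), Rational(-1, 45))))) = Add(-2762, Mul(-1, Add(Rational(51, 7), Mul(Mul(I, Pow(33, Rational(1, 2))), Rational(-1, 45))))) = Add(-2762, Mul(-1, Add(Rational(51, 7), Mul(Rational(-1, 45), I, Pow(33, Rational(1, 2)))))) = Add(-2762, Add(Rational(-51, 7), Mul(Rational(1, 45), I, Pow(33, Rational(1, 2))))) = Add(Rational(-19385, 7), Mul(Rational(1, 45), I, Pow(33, Rational(1, 2)))) ≈ Add(-2769.3, Mul(0.12766, I)))
Add(S, 31834) = Add(Add(Rational(-19385, 7), Mul(Rational(1, 45), I, Pow(33, Rational(1, 2)))), 31834) = Add(Rational(203453, 7), Mul(Rational(1, 45), I, Pow(33, Rational(1, 2))))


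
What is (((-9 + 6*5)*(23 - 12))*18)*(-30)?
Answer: -124740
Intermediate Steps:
(((-9 + 6*5)*(23 - 12))*18)*(-30) = (((-9 + 30)*11)*18)*(-30) = ((21*11)*18)*(-30) = (231*18)*(-30) = 4158*(-30) = -124740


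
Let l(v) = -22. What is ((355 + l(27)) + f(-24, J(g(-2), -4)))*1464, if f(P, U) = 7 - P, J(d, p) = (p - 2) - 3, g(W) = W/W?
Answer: 532896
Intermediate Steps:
g(W) = 1
J(d, p) = -5 + p (J(d, p) = (-2 + p) - 3 = -5 + p)
((355 + l(27)) + f(-24, J(g(-2), -4)))*1464 = ((355 - 22) + (7 - 1*(-24)))*1464 = (333 + (7 + 24))*1464 = (333 + 31)*1464 = 364*1464 = 532896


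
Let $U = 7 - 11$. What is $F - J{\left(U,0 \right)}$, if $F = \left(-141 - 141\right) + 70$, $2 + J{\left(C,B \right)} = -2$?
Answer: $-208$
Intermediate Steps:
$U = -4$
$J{\left(C,B \right)} = -4$ ($J{\left(C,B \right)} = -2 - 2 = -4$)
$F = -212$ ($F = -282 + 70 = -212$)
$F - J{\left(U,0 \right)} = -212 - -4 = -212 + 4 = -208$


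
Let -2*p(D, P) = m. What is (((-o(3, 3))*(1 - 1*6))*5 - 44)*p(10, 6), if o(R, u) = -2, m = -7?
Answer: -329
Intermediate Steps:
p(D, P) = 7/2 (p(D, P) = -½*(-7) = 7/2)
(((-o(3, 3))*(1 - 1*6))*5 - 44)*p(10, 6) = (((-1*(-2))*(1 - 1*6))*5 - 44)*(7/2) = ((2*(1 - 6))*5 - 44)*(7/2) = ((2*(-5))*5 - 44)*(7/2) = (-10*5 - 44)*(7/2) = (-50 - 44)*(7/2) = -94*7/2 = -329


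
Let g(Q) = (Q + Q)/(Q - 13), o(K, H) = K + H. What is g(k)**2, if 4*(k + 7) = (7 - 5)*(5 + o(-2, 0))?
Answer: 484/1369 ≈ 0.35354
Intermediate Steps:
o(K, H) = H + K
k = -11/2 (k = -7 + ((7 - 5)*(5 + (0 - 2)))/4 = -7 + (2*(5 - 2))/4 = -7 + (2*3)/4 = -7 + (1/4)*6 = -7 + 3/2 = -11/2 ≈ -5.5000)
g(Q) = 2*Q/(-13 + Q) (g(Q) = (2*Q)/(-13 + Q) = 2*Q/(-13 + Q))
g(k)**2 = (2*(-11/2)/(-13 - 11/2))**2 = (2*(-11/2)/(-37/2))**2 = (2*(-11/2)*(-2/37))**2 = (22/37)**2 = 484/1369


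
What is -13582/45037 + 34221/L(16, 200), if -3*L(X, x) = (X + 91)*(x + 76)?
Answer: -1674912385/443344228 ≈ -3.7779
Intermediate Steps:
L(X, x) = -(76 + x)*(91 + X)/3 (L(X, x) = -(X + 91)*(x + 76)/3 = -(91 + X)*(76 + x)/3 = -(76 + x)*(91 + X)/3)
-13582/45037 + 34221/L(16, 200) = -13582/45037 + 34221/(-6916/3 - 91/3*200 - 76/3*16 - 1/3*16*200) = -13582*1/45037 + 34221/(-6916/3 - 18200/3 - 1216/3 - 3200/3) = -13582/45037 + 34221/(-9844) = -13582/45037 + 34221*(-1/9844) = -13582/45037 - 34221/9844 = -1674912385/443344228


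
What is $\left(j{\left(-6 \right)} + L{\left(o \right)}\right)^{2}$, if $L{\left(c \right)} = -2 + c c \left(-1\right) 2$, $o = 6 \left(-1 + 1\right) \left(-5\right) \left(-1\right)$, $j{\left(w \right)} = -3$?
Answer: $25$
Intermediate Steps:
$o = 0$ ($o = 6 \cdot 0 \left(-5\right) \left(-1\right) = 0 \left(-5\right) \left(-1\right) = 0 \left(-1\right) = 0$)
$L{\left(c \right)} = -2 - 2 c^{2}$ ($L{\left(c \right)} = -2 + c - c 2 = -2 + c \left(- 2 c\right) = -2 - 2 c^{2}$)
$\left(j{\left(-6 \right)} + L{\left(o \right)}\right)^{2} = \left(-3 - \left(2 + 2 \cdot 0^{2}\right)\right)^{2} = \left(-3 - 2\right)^{2} = \left(-5\right)^{2} = 25$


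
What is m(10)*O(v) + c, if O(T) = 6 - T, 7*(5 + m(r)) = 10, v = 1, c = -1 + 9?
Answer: -69/7 ≈ -9.8571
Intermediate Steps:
c = 8
m(r) = -25/7 (m(r) = -5 + (1/7)*10 = -5 + 10/7 = -25/7)
m(10)*O(v) + c = -25*(6 - 1*1)/7 + 8 = -25*(6 - 1)/7 + 8 = -25/7*5 + 8 = -125/7 + 8 = -69/7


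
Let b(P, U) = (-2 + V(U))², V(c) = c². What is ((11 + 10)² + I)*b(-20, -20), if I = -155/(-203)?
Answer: 14205353912/203 ≈ 6.9977e+7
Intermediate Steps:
b(P, U) = (-2 + U²)²
I = 155/203 (I = -155*(-1/203) = 155/203 ≈ 0.76355)
((11 + 10)² + I)*b(-20, -20) = ((11 + 10)² + 155/203)*(-2 + (-20)²)² = (21² + 155/203)*(-2 + 400)² = (441 + 155/203)*398² = (89678/203)*158404 = 14205353912/203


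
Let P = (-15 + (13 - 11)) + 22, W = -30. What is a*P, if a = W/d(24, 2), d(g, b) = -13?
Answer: 270/13 ≈ 20.769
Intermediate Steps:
P = 9 (P = (-15 + 2) + 22 = -13 + 22 = 9)
a = 30/13 (a = -30/(-13) = -30*(-1/13) = 30/13 ≈ 2.3077)
a*P = (30/13)*9 = 270/13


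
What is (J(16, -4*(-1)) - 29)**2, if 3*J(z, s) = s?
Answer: 6889/9 ≈ 765.44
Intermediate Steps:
J(z, s) = s/3
(J(16, -4*(-1)) - 29)**2 = ((-4*(-1))/3 - 29)**2 = ((1/3)*4 - 29)**2 = (4/3 - 29)**2 = (-83/3)**2 = 6889/9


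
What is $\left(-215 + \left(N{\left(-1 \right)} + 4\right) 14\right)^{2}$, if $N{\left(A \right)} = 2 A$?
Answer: $34969$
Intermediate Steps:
$\left(-215 + \left(N{\left(-1 \right)} + 4\right) 14\right)^{2} = \left(-215 + \left(2 \left(-1\right) + 4\right) 14\right)^{2} = \left(-215 + \left(-2 + 4\right) 14\right)^{2} = \left(-215 + 2 \cdot 14\right)^{2} = \left(-215 + 28\right)^{2} = \left(-187\right)^{2} = 34969$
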